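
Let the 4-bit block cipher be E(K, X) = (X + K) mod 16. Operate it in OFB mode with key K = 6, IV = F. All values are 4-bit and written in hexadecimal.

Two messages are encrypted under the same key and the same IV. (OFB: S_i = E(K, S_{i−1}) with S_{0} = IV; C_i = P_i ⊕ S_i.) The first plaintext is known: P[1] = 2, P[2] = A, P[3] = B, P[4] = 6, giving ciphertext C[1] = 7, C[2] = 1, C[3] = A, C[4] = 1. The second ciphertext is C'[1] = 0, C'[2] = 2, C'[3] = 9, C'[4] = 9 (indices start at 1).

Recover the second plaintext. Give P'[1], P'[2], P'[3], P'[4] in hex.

P'[1] = 5, P'[2] = 9, P'[3] = 8, P'[4] = E

In OFB with a reused IV, both messages share the same keystream S_i, so C_i ⊕ C'_i = P_i ⊕ P'_i and thus P'_i = P_i ⊕ C_i ⊕ C'_i.
P'[1]: 2 ⊕ 7 ⊕ 0 = 5.
P'[2]: A ⊕ 1 ⊕ 2 = 9.
P'[3]: B ⊕ A ⊕ 9 = 8.
P'[4]: 6 ⊕ 1 ⊕ 9 = E.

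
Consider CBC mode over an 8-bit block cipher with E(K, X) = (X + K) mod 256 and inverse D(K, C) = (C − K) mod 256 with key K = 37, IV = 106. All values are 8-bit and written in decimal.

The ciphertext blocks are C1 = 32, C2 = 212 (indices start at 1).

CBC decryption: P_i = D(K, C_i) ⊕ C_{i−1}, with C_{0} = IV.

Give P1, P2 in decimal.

P1 = 145, P2 = 143

P1: D(K, 32) = 251; 251 ⊕ 106 = 145.
P2: D(K, 212) = 175; 175 ⊕ 32 = 143.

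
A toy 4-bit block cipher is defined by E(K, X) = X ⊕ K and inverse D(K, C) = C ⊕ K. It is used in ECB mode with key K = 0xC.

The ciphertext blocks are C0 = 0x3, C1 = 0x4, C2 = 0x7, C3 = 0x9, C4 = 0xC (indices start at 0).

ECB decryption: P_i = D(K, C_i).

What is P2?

P2: D(K, 0x7) = 0xB.

P2 = 0xB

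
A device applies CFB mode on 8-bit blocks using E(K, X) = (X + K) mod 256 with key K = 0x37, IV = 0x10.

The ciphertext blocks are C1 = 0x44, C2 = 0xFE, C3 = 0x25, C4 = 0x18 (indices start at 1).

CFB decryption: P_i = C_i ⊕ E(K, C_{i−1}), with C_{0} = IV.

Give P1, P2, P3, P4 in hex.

P1 = 0x03, P2 = 0x85, P3 = 0x10, P4 = 0x44

P1: E(K, 0x10) = 0x47; 0x44 ⊕ 0x47 = 0x03.
P2: E(K, 0x44) = 0x7B; 0xFE ⊕ 0x7B = 0x85.
P3: E(K, 0xFE) = 0x35; 0x25 ⊕ 0x35 = 0x10.
P4: E(K, 0x25) = 0x5C; 0x18 ⊕ 0x5C = 0x44.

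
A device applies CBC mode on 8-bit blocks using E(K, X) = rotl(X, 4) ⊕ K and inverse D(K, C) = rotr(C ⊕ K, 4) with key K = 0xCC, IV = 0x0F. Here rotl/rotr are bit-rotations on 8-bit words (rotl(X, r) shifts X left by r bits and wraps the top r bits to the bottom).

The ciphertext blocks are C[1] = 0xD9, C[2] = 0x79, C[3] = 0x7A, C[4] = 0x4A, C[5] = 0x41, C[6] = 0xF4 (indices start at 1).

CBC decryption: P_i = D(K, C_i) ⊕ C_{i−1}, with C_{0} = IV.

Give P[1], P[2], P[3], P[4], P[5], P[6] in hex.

P[1] = 0x5E, P[2] = 0x82, P[3] = 0x12, P[4] = 0x12, P[5] = 0x92, P[6] = 0xC2

P[1]: D(K, 0xD9) = 0x51; 0x51 ⊕ 0x0F = 0x5E.
P[2]: D(K, 0x79) = 0x5B; 0x5B ⊕ 0xD9 = 0x82.
P[3]: D(K, 0x7A) = 0x6B; 0x6B ⊕ 0x79 = 0x12.
P[4]: D(K, 0x4A) = 0x68; 0x68 ⊕ 0x7A = 0x12.
P[5]: D(K, 0x41) = 0xD8; 0xD8 ⊕ 0x4A = 0x92.
P[6]: D(K, 0xF4) = 0x83; 0x83 ⊕ 0x41 = 0xC2.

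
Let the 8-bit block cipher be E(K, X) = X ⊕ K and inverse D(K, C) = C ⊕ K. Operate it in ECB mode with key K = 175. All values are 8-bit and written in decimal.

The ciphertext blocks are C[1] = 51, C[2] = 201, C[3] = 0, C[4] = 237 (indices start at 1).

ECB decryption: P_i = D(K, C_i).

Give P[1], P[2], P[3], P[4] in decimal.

P[1] = 156, P[2] = 102, P[3] = 175, P[4] = 66

P[1]: D(K, 51) = 156.
P[2]: D(K, 201) = 102.
P[3]: D(K, 0) = 175.
P[4]: D(K, 237) = 66.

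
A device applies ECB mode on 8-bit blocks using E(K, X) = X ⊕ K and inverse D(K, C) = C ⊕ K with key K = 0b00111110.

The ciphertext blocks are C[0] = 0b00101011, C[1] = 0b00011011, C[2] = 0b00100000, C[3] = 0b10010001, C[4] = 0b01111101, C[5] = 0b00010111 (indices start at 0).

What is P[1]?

ECB decryption: P_i = D(K, C_i).
P[1]: D(K, 0b00011011) = 0b00100101.

P[1] = 0b00100101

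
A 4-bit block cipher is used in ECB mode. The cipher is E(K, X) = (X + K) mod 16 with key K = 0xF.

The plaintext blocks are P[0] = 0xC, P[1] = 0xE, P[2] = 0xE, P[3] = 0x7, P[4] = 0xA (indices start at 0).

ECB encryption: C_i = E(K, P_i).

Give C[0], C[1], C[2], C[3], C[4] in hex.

C[0] = 0xB, C[1] = 0xD, C[2] = 0xD, C[3] = 0x6, C[4] = 0x9

C[0]: E(K, 0xC) = 0xB.
C[1]: E(K, 0xE) = 0xD.
C[2]: E(K, 0xE) = 0xD.
C[3]: E(K, 0x7) = 0x6.
C[4]: E(K, 0xA) = 0x9.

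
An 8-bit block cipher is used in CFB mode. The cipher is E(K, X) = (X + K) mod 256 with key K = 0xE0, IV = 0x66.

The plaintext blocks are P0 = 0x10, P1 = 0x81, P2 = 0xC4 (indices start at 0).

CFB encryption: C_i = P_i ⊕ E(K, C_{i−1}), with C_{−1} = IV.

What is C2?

C2 = 0x53

C0: E(K, 0x66) = 0x46; 0x10 ⊕ 0x46 = 0x56.
C1: E(K, 0x56) = 0x36; 0x81 ⊕ 0x36 = 0xB7.
C2: E(K, 0xB7) = 0x97; 0xC4 ⊕ 0x97 = 0x53.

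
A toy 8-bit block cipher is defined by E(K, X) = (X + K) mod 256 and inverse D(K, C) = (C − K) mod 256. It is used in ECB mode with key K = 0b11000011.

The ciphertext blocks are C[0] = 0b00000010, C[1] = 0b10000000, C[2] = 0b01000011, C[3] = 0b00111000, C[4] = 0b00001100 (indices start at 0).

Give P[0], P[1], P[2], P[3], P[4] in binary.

ECB decryption: P_i = D(K, C_i).
P[0]: D(K, 0b00000010) = 0b00111111.
P[1]: D(K, 0b10000000) = 0b10111101.
P[2]: D(K, 0b01000011) = 0b10000000.
P[3]: D(K, 0b00111000) = 0b01110101.
P[4]: D(K, 0b00001100) = 0b01001001.

P[0] = 0b00111111, P[1] = 0b10111101, P[2] = 0b10000000, P[3] = 0b01110101, P[4] = 0b01001001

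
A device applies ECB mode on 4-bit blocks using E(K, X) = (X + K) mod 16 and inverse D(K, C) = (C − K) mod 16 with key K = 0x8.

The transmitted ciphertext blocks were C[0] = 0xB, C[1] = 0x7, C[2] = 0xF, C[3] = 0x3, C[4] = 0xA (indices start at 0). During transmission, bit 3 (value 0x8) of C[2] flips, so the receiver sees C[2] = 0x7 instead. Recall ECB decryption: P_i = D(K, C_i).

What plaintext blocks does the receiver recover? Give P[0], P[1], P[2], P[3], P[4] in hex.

Only C[2] changed, to 0x7. In ECB, a change in C_i affects only P_i. Decrypting the received ciphertext:
P[0]: D(K, 0xB) = 0x3.
P[1]: D(K, 0x7) = 0xF.
P[2]: D(K, 0x7) = 0xF.
P[3]: D(K, 0x3) = 0xB.
P[4]: D(K, 0xA) = 0x2.
Blocks that differ from the original plaintext: P[2].

P[0] = 0x3, P[1] = 0xF, P[2] = 0xF, P[3] = 0xB, P[4] = 0x2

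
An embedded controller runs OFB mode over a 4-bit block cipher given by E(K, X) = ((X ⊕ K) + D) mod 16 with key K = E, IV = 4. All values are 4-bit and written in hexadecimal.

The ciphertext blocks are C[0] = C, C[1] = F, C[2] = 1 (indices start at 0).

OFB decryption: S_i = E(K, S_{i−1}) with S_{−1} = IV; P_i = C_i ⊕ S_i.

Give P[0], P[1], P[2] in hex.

P[0]: S = E(K, 4) = 7; C ⊕ 7 = B.
P[1]: S = E(K, 7) = 6; F ⊕ 6 = 9.
P[2]: S = E(K, 6) = 5; 1 ⊕ 5 = 4.

P[0] = B, P[1] = 9, P[2] = 4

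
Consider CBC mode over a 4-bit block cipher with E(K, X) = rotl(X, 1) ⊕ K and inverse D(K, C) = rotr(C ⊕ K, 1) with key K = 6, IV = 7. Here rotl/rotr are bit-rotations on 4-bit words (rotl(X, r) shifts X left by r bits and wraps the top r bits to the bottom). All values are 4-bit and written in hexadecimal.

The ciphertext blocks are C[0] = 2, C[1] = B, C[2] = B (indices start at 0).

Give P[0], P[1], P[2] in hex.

CBC decryption: P_i = D(K, C_i) ⊕ C_{i−1}, with C_{−1} = IV.
P[0]: D(K, 2) = 2; 2 ⊕ 7 = 5.
P[1]: D(K, B) = E; E ⊕ 2 = C.
P[2]: D(K, B) = E; E ⊕ B = 5.

P[0] = 5, P[1] = C, P[2] = 5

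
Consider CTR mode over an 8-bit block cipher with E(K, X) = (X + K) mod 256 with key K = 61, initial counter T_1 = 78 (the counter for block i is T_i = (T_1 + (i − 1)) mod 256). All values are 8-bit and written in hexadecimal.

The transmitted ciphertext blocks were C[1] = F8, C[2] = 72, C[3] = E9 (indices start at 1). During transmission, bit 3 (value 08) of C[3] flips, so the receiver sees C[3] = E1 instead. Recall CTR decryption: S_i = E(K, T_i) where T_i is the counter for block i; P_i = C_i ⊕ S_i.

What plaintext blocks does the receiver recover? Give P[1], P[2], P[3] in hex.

Only C[3] changed, to E1. In CTR, a change in C_i flips the same bit in P_i only; the keystream is unaffected. Decrypting the received ciphertext:
P[1]: T = 78, S = E(K, T) = D9; F8 ⊕ D9 = 21.
P[2]: T = 79, S = E(K, T) = DA; 72 ⊕ DA = A8.
P[3]: T = 7A, S = E(K, T) = DB; E1 ⊕ DB = 3A.
Blocks that differ from the original plaintext: P[3].

P[1] = 21, P[2] = A8, P[3] = 3A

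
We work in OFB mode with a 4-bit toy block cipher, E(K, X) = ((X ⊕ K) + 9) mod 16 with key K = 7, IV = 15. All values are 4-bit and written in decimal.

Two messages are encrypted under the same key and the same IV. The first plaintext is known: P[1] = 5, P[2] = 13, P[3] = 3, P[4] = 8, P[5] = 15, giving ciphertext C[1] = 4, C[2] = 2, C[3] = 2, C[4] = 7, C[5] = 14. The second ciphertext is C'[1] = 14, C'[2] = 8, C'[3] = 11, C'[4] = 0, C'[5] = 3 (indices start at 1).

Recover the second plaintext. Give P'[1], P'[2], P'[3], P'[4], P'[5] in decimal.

In OFB with a reused IV, both messages share the same keystream S_i, so C_i ⊕ C'_i = P_i ⊕ P'_i and thus P'_i = P_i ⊕ C_i ⊕ C'_i.
P'[1]: 5 ⊕ 4 ⊕ 14 = 15.
P'[2]: 13 ⊕ 2 ⊕ 8 = 7.
P'[3]: 3 ⊕ 2 ⊕ 11 = 10.
P'[4]: 8 ⊕ 7 ⊕ 0 = 15.
P'[5]: 15 ⊕ 14 ⊕ 3 = 2.

P'[1] = 15, P'[2] = 7, P'[3] = 10, P'[4] = 15, P'[5] = 2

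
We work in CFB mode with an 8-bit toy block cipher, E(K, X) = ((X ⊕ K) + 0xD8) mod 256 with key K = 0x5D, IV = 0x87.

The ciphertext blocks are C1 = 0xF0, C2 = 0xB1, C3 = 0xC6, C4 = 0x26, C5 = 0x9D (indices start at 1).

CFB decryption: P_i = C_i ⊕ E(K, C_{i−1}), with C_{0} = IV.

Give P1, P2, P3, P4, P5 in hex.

P1: E(K, 0x87) = 0xB2; 0xF0 ⊕ 0xB2 = 0x42.
P2: E(K, 0xF0) = 0x85; 0xB1 ⊕ 0x85 = 0x34.
P3: E(K, 0xB1) = 0xC4; 0xC6 ⊕ 0xC4 = 0x02.
P4: E(K, 0xC6) = 0x73; 0x26 ⊕ 0x73 = 0x55.
P5: E(K, 0x26) = 0x53; 0x9D ⊕ 0x53 = 0xCE.

P1 = 0x42, P2 = 0x34, P3 = 0x02, P4 = 0x55, P5 = 0xCE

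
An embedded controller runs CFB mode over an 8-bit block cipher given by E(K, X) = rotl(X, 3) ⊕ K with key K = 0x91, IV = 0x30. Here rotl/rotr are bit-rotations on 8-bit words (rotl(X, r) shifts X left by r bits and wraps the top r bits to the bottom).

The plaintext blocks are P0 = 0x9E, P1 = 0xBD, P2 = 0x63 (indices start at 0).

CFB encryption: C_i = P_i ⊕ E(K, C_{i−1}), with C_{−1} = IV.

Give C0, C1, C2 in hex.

C0: E(K, 0x30) = 0x10; 0x9E ⊕ 0x10 = 0x8E.
C1: E(K, 0x8E) = 0xE5; 0xBD ⊕ 0xE5 = 0x58.
C2: E(K, 0x58) = 0x53; 0x63 ⊕ 0x53 = 0x30.

C0 = 0x8E, C1 = 0x58, C2 = 0x30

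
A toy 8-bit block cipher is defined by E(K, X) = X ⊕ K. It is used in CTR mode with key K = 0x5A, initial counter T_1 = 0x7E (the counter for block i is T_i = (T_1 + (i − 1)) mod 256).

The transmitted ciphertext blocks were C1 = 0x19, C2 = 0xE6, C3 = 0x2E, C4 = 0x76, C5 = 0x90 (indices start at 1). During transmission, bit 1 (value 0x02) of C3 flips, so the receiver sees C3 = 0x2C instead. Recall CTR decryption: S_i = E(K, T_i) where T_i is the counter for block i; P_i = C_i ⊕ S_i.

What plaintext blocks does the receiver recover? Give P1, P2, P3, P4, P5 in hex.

P1 = 0x3D, P2 = 0xC3, P3 = 0xF6, P4 = 0xAD, P5 = 0x48

Only C3 changed, to 0x2C. In CTR, a change in C_i flips the same bit in P_i only; the keystream is unaffected. Decrypting the received ciphertext:
P1: T = 0x7E, S = E(K, T) = 0x24; 0x19 ⊕ 0x24 = 0x3D.
P2: T = 0x7F, S = E(K, T) = 0x25; 0xE6 ⊕ 0x25 = 0xC3.
P3: T = 0x80, S = E(K, T) = 0xDA; 0x2C ⊕ 0xDA = 0xF6.
P4: T = 0x81, S = E(K, T) = 0xDB; 0x76 ⊕ 0xDB = 0xAD.
P5: T = 0x82, S = E(K, T) = 0xD8; 0x90 ⊕ 0xD8 = 0x48.
Blocks that differ from the original plaintext: P3.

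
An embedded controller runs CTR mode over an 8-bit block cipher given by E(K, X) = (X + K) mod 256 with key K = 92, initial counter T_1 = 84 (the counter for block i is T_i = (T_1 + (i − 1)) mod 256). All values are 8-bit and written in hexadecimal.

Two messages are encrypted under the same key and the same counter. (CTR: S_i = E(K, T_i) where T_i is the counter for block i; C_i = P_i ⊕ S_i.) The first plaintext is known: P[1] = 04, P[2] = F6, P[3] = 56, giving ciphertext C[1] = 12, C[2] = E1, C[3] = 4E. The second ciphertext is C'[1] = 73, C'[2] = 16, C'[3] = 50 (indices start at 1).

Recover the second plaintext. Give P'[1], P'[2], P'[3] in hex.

P'[1] = 65, P'[2] = 01, P'[3] = 48

In CTR with a reused counter, both messages share the same keystream S_i, so C_i ⊕ C'_i = P_i ⊕ P'_i and thus P'_i = P_i ⊕ C_i ⊕ C'_i.
P'[1]: 04 ⊕ 12 ⊕ 73 = 65.
P'[2]: F6 ⊕ E1 ⊕ 16 = 01.
P'[3]: 56 ⊕ 4E ⊕ 50 = 48.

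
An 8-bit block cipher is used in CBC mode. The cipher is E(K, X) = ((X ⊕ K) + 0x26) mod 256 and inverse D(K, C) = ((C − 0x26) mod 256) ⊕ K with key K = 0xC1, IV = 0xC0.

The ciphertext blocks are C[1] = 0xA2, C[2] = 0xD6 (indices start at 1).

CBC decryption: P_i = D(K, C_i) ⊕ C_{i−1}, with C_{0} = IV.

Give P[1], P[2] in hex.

P[1]: D(K, 0xA2) = 0xBD; 0xBD ⊕ 0xC0 = 0x7D.
P[2]: D(K, 0xD6) = 0x71; 0x71 ⊕ 0xA2 = 0xD3.

P[1] = 0x7D, P[2] = 0xD3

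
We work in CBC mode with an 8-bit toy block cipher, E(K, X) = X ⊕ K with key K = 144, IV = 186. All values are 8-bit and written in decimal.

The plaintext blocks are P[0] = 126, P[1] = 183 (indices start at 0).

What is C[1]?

C[1] = 115

CBC encryption: C_i = E(K, P_i ⊕ C_{i−1}), with C_{−1} = IV.
C[0]: P[0] ⊕ 186 = 196; E(K, 196) = 84.
C[1]: P[1] ⊕ 84 = 227; E(K, 227) = 115.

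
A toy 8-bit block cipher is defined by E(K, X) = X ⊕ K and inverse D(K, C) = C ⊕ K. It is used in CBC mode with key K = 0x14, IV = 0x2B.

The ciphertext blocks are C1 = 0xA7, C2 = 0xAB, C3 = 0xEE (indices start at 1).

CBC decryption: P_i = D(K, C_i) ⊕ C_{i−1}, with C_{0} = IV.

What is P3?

P3: D(K, 0xEE) = 0xFA; 0xFA ⊕ 0xAB = 0x51.

P3 = 0x51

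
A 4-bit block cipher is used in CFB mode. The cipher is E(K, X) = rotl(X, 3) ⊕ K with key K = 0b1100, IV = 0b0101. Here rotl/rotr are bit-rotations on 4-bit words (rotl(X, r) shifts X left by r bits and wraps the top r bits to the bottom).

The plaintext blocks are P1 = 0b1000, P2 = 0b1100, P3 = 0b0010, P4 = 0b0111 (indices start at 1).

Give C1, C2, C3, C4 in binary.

CFB encryption: C_i = P_i ⊕ E(K, C_{i−1}), with C_{0} = IV.
C1: E(K, 0b0101) = 0b0110; 0b1000 ⊕ 0b0110 = 0b1110.
C2: E(K, 0b1110) = 0b1011; 0b1100 ⊕ 0b1011 = 0b0111.
C3: E(K, 0b0111) = 0b0111; 0b0010 ⊕ 0b0111 = 0b0101.
C4: E(K, 0b0101) = 0b0110; 0b0111 ⊕ 0b0110 = 0b0001.

C1 = 0b1110, C2 = 0b0111, C3 = 0b0101, C4 = 0b0001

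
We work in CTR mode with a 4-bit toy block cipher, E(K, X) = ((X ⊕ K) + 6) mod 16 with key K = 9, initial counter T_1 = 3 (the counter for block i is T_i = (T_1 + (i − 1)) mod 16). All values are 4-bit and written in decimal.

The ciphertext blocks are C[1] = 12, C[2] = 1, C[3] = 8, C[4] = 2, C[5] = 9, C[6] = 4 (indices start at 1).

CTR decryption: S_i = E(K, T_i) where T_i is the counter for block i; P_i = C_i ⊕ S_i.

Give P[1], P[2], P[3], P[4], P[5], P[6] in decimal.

P[1]: T = 3, S = E(K, T) = 0; 12 ⊕ 0 = 12.
P[2]: T = 4, S = E(K, T) = 3; 1 ⊕ 3 = 2.
P[3]: T = 5, S = E(K, T) = 2; 8 ⊕ 2 = 10.
P[4]: T = 6, S = E(K, T) = 5; 2 ⊕ 5 = 7.
P[5]: T = 7, S = E(K, T) = 4; 9 ⊕ 4 = 13.
P[6]: T = 8, S = E(K, T) = 7; 4 ⊕ 7 = 3.

P[1] = 12, P[2] = 2, P[3] = 10, P[4] = 7, P[5] = 13, P[6] = 3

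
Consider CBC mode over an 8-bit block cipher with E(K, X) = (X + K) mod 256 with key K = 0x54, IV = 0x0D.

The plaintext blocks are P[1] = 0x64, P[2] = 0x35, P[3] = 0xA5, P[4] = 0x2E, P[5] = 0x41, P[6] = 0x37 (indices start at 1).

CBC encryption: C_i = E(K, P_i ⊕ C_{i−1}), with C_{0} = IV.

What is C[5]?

C[5] = 0xCA

C[1]: P[1] ⊕ 0x0D = 0x69; E(K, 0x69) = 0xBD.
C[2]: P[2] ⊕ 0xBD = 0x88; E(K, 0x88) = 0xDC.
C[3]: P[3] ⊕ 0xDC = 0x79; E(K, 0x79) = 0xCD.
C[4]: P[4] ⊕ 0xCD = 0xE3; E(K, 0xE3) = 0x37.
C[5]: P[5] ⊕ 0x37 = 0x76; E(K, 0x76) = 0xCA.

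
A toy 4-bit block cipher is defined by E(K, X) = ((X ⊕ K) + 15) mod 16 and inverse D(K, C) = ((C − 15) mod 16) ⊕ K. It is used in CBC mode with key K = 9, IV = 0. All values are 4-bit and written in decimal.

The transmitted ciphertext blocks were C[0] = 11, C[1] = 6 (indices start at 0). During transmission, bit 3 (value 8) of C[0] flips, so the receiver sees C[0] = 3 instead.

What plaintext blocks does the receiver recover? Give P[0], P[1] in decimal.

CBC decryption: P_i = D(K, C_i) ⊕ C_{i−1}, with C_{−1} = IV.
Only C[0] changed, to 3. In CBC, a change in C_i garbles P_i and flips the same bit in P_{i+1}. Decrypting the received ciphertext:
P[0]: D(K, 3) = 13; 13 ⊕ 0 = 13.
P[1]: D(K, 6) = 14; 14 ⊕ 3 = 13.
Blocks that differ from the original plaintext: P[0], P[1].

P[0] = 13, P[1] = 13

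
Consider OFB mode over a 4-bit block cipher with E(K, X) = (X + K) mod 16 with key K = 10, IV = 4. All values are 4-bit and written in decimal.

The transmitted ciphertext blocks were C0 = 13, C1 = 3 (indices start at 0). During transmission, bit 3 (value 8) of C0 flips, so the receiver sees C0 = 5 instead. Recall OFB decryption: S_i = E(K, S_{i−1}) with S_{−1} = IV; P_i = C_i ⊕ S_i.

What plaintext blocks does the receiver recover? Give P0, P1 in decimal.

P0 = 11, P1 = 11

Only C0 changed, to 5. In OFB, a change in C_i flips the same bit in P_i only; the keystream is unaffected. Decrypting the received ciphertext:
P0: S = E(K, 4) = 14; 5 ⊕ 14 = 11.
P1: S = E(K, 14) = 8; 3 ⊕ 8 = 11.
Blocks that differ from the original plaintext: P0.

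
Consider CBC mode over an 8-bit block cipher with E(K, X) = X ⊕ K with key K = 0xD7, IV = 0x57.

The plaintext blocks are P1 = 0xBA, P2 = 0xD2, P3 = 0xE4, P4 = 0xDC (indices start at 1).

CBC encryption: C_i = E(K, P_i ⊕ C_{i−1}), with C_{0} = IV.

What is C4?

C1: P1 ⊕ 0x57 = 0xED; E(K, 0xED) = 0x3A.
C2: P2 ⊕ 0x3A = 0xE8; E(K, 0xE8) = 0x3F.
C3: P3 ⊕ 0x3F = 0xDB; E(K, 0xDB) = 0x0C.
C4: P4 ⊕ 0x0C = 0xD0; E(K, 0xD0) = 0x07.

C4 = 0x07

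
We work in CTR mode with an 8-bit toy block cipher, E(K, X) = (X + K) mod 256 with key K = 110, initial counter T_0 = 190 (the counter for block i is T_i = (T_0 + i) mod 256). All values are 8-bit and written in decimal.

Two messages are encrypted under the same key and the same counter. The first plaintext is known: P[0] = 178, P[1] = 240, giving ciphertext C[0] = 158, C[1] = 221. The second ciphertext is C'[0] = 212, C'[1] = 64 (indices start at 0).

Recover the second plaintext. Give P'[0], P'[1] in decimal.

P'[0] = 248, P'[1] = 109

In CTR with a reused counter, both messages share the same keystream S_i, so C_i ⊕ C'_i = P_i ⊕ P'_i and thus P'_i = P_i ⊕ C_i ⊕ C'_i.
P'[0]: 178 ⊕ 158 ⊕ 212 = 248.
P'[1]: 240 ⊕ 221 ⊕ 64 = 109.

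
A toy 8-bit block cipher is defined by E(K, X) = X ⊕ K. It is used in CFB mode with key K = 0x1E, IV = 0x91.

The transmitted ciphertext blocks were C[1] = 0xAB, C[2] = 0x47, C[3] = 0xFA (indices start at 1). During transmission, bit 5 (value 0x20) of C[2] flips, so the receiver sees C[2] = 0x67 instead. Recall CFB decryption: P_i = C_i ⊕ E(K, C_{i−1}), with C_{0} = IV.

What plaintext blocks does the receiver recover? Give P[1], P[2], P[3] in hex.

Only C[2] changed, to 0x67. In CFB, a change in C_i flips the same bit in P_i and garbles P_{i+1}. Decrypting the received ciphertext:
P[1]: E(K, 0x91) = 0x8F; 0xAB ⊕ 0x8F = 0x24.
P[2]: E(K, 0xAB) = 0xB5; 0x67 ⊕ 0xB5 = 0xD2.
P[3]: E(K, 0x67) = 0x79; 0xFA ⊕ 0x79 = 0x83.
Blocks that differ from the original plaintext: P[2], P[3].

P[1] = 0x24, P[2] = 0xD2, P[3] = 0x83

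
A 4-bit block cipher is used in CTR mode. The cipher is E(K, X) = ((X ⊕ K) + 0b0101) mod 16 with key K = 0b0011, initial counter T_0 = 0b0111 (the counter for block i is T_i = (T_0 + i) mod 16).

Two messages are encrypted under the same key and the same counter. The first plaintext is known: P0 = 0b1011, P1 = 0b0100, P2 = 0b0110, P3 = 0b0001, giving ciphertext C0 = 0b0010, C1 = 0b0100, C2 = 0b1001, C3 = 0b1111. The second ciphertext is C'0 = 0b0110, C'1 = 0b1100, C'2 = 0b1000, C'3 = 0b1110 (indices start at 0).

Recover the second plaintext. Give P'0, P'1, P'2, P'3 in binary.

P'0 = 0b1111, P'1 = 0b1100, P'2 = 0b0111, P'3 = 0b0000

In CTR with a reused counter, both messages share the same keystream S_i, so C_i ⊕ C'_i = P_i ⊕ P'_i and thus P'_i = P_i ⊕ C_i ⊕ C'_i.
P'0: 0b1011 ⊕ 0b0010 ⊕ 0b0110 = 0b1111.
P'1: 0b0100 ⊕ 0b0100 ⊕ 0b1100 = 0b1100.
P'2: 0b0110 ⊕ 0b1001 ⊕ 0b1000 = 0b0111.
P'3: 0b0001 ⊕ 0b1111 ⊕ 0b1110 = 0b0000.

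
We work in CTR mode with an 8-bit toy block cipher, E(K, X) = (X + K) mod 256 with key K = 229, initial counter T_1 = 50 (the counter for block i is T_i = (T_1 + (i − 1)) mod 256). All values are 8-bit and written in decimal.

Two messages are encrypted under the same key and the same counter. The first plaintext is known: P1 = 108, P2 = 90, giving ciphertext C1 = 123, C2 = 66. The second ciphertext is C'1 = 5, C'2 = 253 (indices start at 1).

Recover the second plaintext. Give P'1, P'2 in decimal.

P'1 = 18, P'2 = 229

In CTR with a reused counter, both messages share the same keystream S_i, so C_i ⊕ C'_i = P_i ⊕ P'_i and thus P'_i = P_i ⊕ C_i ⊕ C'_i.
P'1: 108 ⊕ 123 ⊕ 5 = 18.
P'2: 90 ⊕ 66 ⊕ 253 = 229.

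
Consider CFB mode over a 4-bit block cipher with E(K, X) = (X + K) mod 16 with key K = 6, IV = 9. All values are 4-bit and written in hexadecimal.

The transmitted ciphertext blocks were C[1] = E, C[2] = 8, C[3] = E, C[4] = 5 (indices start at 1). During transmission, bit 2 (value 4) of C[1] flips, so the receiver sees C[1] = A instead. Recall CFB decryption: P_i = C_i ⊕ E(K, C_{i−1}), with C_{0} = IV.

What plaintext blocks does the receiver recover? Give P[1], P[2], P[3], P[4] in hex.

P[1] = 5, P[2] = 8, P[3] = 0, P[4] = 1

Only C[1] changed, to A. In CFB, a change in C_i flips the same bit in P_i and garbles P_{i+1}. Decrypting the received ciphertext:
P[1]: E(K, 9) = F; A ⊕ F = 5.
P[2]: E(K, A) = 0; 8 ⊕ 0 = 8.
P[3]: E(K, 8) = E; E ⊕ E = 0.
P[4]: E(K, E) = 4; 5 ⊕ 4 = 1.
Blocks that differ from the original plaintext: P[1], P[2].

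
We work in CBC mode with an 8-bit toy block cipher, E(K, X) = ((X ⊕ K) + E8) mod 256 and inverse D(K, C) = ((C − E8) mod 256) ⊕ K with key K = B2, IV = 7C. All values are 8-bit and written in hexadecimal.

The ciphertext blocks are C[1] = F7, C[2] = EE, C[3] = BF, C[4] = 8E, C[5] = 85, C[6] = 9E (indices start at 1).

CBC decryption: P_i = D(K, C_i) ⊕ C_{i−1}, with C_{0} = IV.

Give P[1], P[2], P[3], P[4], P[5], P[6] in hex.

P[1]: D(K, F7) = BD; BD ⊕ 7C = C1.
P[2]: D(K, EE) = B4; B4 ⊕ F7 = 43.
P[3]: D(K, BF) = 65; 65 ⊕ EE = 8B.
P[4]: D(K, 8E) = 14; 14 ⊕ BF = AB.
P[5]: D(K, 85) = 2F; 2F ⊕ 8E = A1.
P[6]: D(K, 9E) = 04; 04 ⊕ 85 = 81.

P[1] = C1, P[2] = 43, P[3] = 8B, P[4] = AB, P[5] = A1, P[6] = 81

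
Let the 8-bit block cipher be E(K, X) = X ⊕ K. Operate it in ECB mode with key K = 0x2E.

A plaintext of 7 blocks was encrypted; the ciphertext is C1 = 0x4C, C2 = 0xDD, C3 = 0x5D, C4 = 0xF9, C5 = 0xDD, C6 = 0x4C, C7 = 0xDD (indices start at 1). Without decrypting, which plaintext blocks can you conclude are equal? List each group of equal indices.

P1 = P6; P2 = P5 = P7

ECB encrypts each block independently with the same key, so equal ciphertext blocks imply equal plaintext blocks.
C1 = C6 = 0x4C, so P1 = P6.
C2 = C5 = C7 = 0xDD, so P2 = P5 = P7.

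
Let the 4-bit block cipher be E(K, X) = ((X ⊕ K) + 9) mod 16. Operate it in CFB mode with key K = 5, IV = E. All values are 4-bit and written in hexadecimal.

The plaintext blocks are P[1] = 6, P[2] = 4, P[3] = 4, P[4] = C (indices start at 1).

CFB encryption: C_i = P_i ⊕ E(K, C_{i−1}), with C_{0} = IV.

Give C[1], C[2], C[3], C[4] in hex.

C[1] = 2, C[2] = 4, C[3] = E, C[4] = 8

C[1]: E(K, E) = 4; 6 ⊕ 4 = 2.
C[2]: E(K, 2) = 0; 4 ⊕ 0 = 4.
C[3]: E(K, 4) = A; 4 ⊕ A = E.
C[4]: E(K, E) = 4; C ⊕ 4 = 8.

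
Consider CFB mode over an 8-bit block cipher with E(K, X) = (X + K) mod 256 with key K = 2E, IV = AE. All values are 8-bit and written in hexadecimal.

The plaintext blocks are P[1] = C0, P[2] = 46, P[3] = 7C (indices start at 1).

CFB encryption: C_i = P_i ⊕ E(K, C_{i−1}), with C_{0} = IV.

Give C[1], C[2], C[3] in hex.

C[1] = 1C, C[2] = 0C, C[3] = 46

C[1]: E(K, AE) = DC; C0 ⊕ DC = 1C.
C[2]: E(K, 1C) = 4A; 46 ⊕ 4A = 0C.
C[3]: E(K, 0C) = 3A; 7C ⊕ 3A = 46.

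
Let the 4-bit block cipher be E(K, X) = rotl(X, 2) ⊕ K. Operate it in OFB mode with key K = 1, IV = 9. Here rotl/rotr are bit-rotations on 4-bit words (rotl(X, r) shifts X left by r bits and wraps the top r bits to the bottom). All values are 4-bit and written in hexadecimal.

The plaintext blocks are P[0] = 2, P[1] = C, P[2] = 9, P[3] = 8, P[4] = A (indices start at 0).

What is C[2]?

OFB encryption: S_i = E(K, S_{i−1}) with S_{−1} = IV; C_i = P_i ⊕ S_i.
C[0]: S = E(K, 9) = 7; 2 ⊕ 7 = 5.
C[1]: S = E(K, 7) = C; C ⊕ C = 0.
C[2]: S = E(K, C) = 2; 9 ⊕ 2 = B.

C[2] = B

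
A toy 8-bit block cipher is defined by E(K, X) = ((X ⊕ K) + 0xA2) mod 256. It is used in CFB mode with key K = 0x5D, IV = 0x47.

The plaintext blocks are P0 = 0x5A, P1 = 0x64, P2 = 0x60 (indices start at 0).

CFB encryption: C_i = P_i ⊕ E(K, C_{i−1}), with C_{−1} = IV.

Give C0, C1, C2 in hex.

C0: E(K, 0x47) = 0xBC; 0x5A ⊕ 0xBC = 0xE6.
C1: E(K, 0xE6) = 0x5D; 0x64 ⊕ 0x5D = 0x39.
C2: E(K, 0x39) = 0x06; 0x60 ⊕ 0x06 = 0x66.

C0 = 0xE6, C1 = 0x39, C2 = 0x66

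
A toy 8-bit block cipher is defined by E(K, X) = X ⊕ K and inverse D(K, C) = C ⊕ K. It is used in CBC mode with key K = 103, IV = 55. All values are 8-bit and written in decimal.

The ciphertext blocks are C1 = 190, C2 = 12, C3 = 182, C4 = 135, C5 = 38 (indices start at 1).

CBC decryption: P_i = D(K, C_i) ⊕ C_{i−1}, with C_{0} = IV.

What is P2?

P2: D(K, 12) = 107; 107 ⊕ 190 = 213.

P2 = 213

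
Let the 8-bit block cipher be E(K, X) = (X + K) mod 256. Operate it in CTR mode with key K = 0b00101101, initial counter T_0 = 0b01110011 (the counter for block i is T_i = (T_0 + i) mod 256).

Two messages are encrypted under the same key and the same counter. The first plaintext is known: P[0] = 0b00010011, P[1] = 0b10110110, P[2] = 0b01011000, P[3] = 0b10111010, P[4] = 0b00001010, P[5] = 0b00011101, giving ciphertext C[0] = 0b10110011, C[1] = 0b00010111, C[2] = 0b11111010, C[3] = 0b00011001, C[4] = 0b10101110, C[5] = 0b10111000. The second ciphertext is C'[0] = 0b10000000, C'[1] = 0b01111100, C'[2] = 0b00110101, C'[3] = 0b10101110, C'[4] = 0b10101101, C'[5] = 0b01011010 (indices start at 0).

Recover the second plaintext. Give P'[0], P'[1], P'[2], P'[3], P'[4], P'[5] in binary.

In CTR with a reused counter, both messages share the same keystream S_i, so C_i ⊕ C'_i = P_i ⊕ P'_i and thus P'_i = P_i ⊕ C_i ⊕ C'_i.
P'[0]: 0b00010011 ⊕ 0b10110011 ⊕ 0b10000000 = 0b00100000.
P'[1]: 0b10110110 ⊕ 0b00010111 ⊕ 0b01111100 = 0b11011101.
P'[2]: 0b01011000 ⊕ 0b11111010 ⊕ 0b00110101 = 0b10010111.
P'[3]: 0b10111010 ⊕ 0b00011001 ⊕ 0b10101110 = 0b00001101.
P'[4]: 0b00001010 ⊕ 0b10101110 ⊕ 0b10101101 = 0b00001001.
P'[5]: 0b00011101 ⊕ 0b10111000 ⊕ 0b01011010 = 0b11111111.

P'[0] = 0b00100000, P'[1] = 0b11011101, P'[2] = 0b10010111, P'[3] = 0b00001101, P'[4] = 0b00001001, P'[5] = 0b11111111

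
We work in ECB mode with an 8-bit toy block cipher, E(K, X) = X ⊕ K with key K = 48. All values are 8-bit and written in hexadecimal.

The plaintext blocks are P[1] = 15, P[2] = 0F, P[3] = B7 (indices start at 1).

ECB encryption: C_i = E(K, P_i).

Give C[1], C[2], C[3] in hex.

C[1]: E(K, 15) = 5D.
C[2]: E(K, 0F) = 47.
C[3]: E(K, B7) = FF.

C[1] = 5D, C[2] = 47, C[3] = FF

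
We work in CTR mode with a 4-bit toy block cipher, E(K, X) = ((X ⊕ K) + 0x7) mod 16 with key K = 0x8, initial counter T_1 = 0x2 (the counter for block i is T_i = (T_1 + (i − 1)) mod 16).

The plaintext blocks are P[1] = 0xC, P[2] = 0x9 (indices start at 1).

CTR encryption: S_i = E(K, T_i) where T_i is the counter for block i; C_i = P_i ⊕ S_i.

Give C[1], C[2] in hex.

C[1] = 0xD, C[2] = 0xB

C[1]: T = 0x2, S = E(K, T) = 0x1; 0xC ⊕ 0x1 = 0xD.
C[2]: T = 0x3, S = E(K, T) = 0x2; 0x9 ⊕ 0x2 = 0xB.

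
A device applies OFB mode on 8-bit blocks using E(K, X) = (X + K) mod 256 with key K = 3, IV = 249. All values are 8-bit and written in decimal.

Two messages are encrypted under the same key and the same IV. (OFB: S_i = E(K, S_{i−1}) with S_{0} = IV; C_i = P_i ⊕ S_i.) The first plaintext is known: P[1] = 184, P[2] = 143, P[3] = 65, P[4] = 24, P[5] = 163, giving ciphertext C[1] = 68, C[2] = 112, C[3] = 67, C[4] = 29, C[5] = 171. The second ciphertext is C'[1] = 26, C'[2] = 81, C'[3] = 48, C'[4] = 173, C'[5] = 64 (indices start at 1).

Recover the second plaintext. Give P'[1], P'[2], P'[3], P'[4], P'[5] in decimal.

In OFB with a reused IV, both messages share the same keystream S_i, so C_i ⊕ C'_i = P_i ⊕ P'_i and thus P'_i = P_i ⊕ C_i ⊕ C'_i.
P'[1]: 184 ⊕ 68 ⊕ 26 = 230.
P'[2]: 143 ⊕ 112 ⊕ 81 = 174.
P'[3]: 65 ⊕ 67 ⊕ 48 = 50.
P'[4]: 24 ⊕ 29 ⊕ 173 = 168.
P'[5]: 163 ⊕ 171 ⊕ 64 = 72.

P'[1] = 230, P'[2] = 174, P'[3] = 50, P'[4] = 168, P'[5] = 72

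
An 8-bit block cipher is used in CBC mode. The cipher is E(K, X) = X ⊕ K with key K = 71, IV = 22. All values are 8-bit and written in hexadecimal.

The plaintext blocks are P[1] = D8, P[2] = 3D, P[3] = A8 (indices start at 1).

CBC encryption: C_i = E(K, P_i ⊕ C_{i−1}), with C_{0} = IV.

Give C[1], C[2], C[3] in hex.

C[1]: P[1] ⊕ 22 = FA; E(K, FA) = 8B.
C[2]: P[2] ⊕ 8B = B6; E(K, B6) = C7.
C[3]: P[3] ⊕ C7 = 6F; E(K, 6F) = 1E.

C[1] = 8B, C[2] = C7, C[3] = 1E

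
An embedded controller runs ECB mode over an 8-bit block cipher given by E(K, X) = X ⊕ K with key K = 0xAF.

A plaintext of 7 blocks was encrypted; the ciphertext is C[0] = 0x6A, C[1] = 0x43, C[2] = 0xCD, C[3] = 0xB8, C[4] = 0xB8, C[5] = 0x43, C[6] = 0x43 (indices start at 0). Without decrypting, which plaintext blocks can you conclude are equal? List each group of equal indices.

ECB encrypts each block independently with the same key, so equal ciphertext blocks imply equal plaintext blocks.
C[1] = C[5] = C[6] = 0x43, so P[1] = P[5] = P[6].
C[3] = C[4] = 0xB8, so P[3] = P[4].

P[1] = P[5] = P[6]; P[3] = P[4]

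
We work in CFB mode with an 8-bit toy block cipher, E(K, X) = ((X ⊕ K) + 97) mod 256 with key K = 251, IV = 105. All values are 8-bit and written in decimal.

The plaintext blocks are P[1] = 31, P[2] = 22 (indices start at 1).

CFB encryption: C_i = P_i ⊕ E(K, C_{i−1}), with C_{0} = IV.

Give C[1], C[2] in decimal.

C[1] = 236, C[2] = 110

C[1]: E(K, 105) = 243; 31 ⊕ 243 = 236.
C[2]: E(K, 236) = 120; 22 ⊕ 120 = 110.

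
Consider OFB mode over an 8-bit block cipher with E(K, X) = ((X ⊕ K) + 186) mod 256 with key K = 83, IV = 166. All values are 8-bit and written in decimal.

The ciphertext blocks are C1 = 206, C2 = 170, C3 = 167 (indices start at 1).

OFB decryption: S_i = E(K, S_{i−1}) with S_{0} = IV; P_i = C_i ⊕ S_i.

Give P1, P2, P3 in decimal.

P1: S = E(K, 166) = 175; 206 ⊕ 175 = 97.
P2: S = E(K, 175) = 182; 170 ⊕ 182 = 28.
P3: S = E(K, 182) = 159; 167 ⊕ 159 = 56.

P1 = 97, P2 = 28, P3 = 56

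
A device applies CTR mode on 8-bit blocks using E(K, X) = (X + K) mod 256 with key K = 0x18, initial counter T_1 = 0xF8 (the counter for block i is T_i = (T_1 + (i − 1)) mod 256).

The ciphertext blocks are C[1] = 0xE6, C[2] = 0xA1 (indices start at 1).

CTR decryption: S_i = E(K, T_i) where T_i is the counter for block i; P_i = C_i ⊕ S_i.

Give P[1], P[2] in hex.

P[1] = 0xF6, P[2] = 0xB0

P[1]: T = 0xF8, S = E(K, T) = 0x10; 0xE6 ⊕ 0x10 = 0xF6.
P[2]: T = 0xF9, S = E(K, T) = 0x11; 0xA1 ⊕ 0x11 = 0xB0.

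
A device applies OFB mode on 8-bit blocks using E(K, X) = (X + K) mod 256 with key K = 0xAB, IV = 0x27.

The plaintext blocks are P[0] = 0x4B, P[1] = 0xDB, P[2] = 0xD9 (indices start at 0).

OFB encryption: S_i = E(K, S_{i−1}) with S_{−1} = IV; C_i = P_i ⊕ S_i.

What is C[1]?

C[0]: S = E(K, 0x27) = 0xD2; 0x4B ⊕ 0xD2 = 0x99.
C[1]: S = E(K, 0xD2) = 0x7D; 0xDB ⊕ 0x7D = 0xA6.

C[1] = 0xA6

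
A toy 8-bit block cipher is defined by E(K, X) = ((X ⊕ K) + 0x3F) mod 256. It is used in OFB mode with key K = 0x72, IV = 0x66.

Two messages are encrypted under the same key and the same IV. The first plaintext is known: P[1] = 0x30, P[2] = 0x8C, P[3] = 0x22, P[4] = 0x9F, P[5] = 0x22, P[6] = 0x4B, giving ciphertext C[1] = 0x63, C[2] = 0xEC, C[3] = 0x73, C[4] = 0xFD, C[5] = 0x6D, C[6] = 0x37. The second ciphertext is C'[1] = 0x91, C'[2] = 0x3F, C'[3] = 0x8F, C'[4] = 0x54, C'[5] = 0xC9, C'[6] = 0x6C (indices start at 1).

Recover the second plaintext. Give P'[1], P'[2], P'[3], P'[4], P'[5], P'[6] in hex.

P'[1] = 0xC2, P'[2] = 0x5F, P'[3] = 0xDE, P'[4] = 0x36, P'[5] = 0x86, P'[6] = 0x10

In OFB with a reused IV, both messages share the same keystream S_i, so C_i ⊕ C'_i = P_i ⊕ P'_i and thus P'_i = P_i ⊕ C_i ⊕ C'_i.
P'[1]: 0x30 ⊕ 0x63 ⊕ 0x91 = 0xC2.
P'[2]: 0x8C ⊕ 0xEC ⊕ 0x3F = 0x5F.
P'[3]: 0x22 ⊕ 0x73 ⊕ 0x8F = 0xDE.
P'[4]: 0x9F ⊕ 0xFD ⊕ 0x54 = 0x36.
P'[5]: 0x22 ⊕ 0x6D ⊕ 0xC9 = 0x86.
P'[6]: 0x4B ⊕ 0x37 ⊕ 0x6C = 0x10.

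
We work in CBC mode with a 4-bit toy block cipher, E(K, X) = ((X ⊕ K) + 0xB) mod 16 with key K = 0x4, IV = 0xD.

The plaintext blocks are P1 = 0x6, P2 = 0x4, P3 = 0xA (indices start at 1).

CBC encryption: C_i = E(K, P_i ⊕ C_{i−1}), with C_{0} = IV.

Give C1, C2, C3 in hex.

C1 = 0xA, C2 = 0x5, C3 = 0x6

C1: P1 ⊕ 0xD = 0xB; E(K, 0xB) = 0xA.
C2: P2 ⊕ 0xA = 0xE; E(K, 0xE) = 0x5.
C3: P3 ⊕ 0x5 = 0xF; E(K, 0xF) = 0x6.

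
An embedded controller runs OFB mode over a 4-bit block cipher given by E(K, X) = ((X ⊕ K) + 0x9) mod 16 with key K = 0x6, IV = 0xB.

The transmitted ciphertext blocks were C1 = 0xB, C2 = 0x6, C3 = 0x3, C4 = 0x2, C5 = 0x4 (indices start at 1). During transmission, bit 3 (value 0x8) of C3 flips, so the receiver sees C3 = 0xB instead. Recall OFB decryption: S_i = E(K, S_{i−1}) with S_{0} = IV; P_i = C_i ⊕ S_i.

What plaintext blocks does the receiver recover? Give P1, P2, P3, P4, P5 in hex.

Only C3 changed, to 0xB. In OFB, a change in C_i flips the same bit in P_i only; the keystream is unaffected. Decrypting the received ciphertext:
P1: S = E(K, 0xB) = 0x6; 0xB ⊕ 0x6 = 0xD.
P2: S = E(K, 0x6) = 0x9; 0x6 ⊕ 0x9 = 0xF.
P3: S = E(K, 0x9) = 0x8; 0xB ⊕ 0x8 = 0x3.
P4: S = E(K, 0x8) = 0x7; 0x2 ⊕ 0x7 = 0x5.
P5: S = E(K, 0x7) = 0xA; 0x4 ⊕ 0xA = 0xE.
Blocks that differ from the original plaintext: P3.

P1 = 0xD, P2 = 0xF, P3 = 0x3, P4 = 0x5, P5 = 0xE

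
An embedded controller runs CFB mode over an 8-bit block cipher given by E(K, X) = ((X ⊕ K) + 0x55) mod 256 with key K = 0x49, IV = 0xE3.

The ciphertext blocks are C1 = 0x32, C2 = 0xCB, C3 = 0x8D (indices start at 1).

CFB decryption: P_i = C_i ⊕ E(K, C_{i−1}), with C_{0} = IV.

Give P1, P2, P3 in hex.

P1 = 0xCD, P2 = 0x1B, P3 = 0x5A

P1: E(K, 0xE3) = 0xFF; 0x32 ⊕ 0xFF = 0xCD.
P2: E(K, 0x32) = 0xD0; 0xCB ⊕ 0xD0 = 0x1B.
P3: E(K, 0xCB) = 0xD7; 0x8D ⊕ 0xD7 = 0x5A.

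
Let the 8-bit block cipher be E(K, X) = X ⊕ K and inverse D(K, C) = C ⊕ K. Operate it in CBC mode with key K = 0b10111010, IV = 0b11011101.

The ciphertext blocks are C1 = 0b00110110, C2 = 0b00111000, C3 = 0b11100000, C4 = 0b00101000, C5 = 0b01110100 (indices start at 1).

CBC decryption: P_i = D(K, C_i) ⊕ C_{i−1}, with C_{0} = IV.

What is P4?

P4: D(K, 0b00101000) = 0b10010010; 0b10010010 ⊕ 0b11100000 = 0b01110010.

P4 = 0b01110010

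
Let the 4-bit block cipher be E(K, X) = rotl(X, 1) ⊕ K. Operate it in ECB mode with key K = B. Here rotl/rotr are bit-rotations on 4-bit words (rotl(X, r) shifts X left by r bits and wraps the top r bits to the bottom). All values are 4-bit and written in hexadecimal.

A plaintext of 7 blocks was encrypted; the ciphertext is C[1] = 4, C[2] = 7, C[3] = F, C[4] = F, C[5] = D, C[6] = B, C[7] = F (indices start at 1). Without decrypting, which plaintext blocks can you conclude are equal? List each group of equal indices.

P[3] = P[4] = P[7]

ECB encrypts each block independently with the same key, so equal ciphertext blocks imply equal plaintext blocks.
C[3] = C[4] = C[7] = F, so P[3] = P[4] = P[7].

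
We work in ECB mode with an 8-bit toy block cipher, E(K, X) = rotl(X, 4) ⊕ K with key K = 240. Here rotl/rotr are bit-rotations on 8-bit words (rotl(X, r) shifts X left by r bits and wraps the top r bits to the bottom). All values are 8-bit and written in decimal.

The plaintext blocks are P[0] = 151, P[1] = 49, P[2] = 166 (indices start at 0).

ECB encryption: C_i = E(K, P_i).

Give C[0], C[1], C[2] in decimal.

C[0]: E(K, 151) = 137.
C[1]: E(K, 49) = 227.
C[2]: E(K, 166) = 154.

C[0] = 137, C[1] = 227, C[2] = 154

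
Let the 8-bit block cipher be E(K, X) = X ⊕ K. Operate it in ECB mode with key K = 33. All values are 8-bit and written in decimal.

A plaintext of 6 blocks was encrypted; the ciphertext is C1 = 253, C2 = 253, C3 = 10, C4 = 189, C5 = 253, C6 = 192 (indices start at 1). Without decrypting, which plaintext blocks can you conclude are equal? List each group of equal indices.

ECB encrypts each block independently with the same key, so equal ciphertext blocks imply equal plaintext blocks.
C1 = C2 = C5 = 253, so P1 = P2 = P5.

P1 = P2 = P5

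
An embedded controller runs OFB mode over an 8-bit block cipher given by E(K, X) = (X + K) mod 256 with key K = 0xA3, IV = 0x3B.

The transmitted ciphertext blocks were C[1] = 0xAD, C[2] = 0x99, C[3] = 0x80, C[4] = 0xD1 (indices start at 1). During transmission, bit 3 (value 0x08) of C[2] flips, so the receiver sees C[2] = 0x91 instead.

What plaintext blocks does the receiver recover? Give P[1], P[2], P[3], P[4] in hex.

P[1] = 0x73, P[2] = 0x10, P[3] = 0xA4, P[4] = 0x16

OFB decryption: S_i = E(K, S_{i−1}) with S_{0} = IV; P_i = C_i ⊕ S_i.
Only C[2] changed, to 0x91. In OFB, a change in C_i flips the same bit in P_i only; the keystream is unaffected. Decrypting the received ciphertext:
P[1]: S = E(K, 0x3B) = 0xDE; 0xAD ⊕ 0xDE = 0x73.
P[2]: S = E(K, 0xDE) = 0x81; 0x91 ⊕ 0x81 = 0x10.
P[3]: S = E(K, 0x81) = 0x24; 0x80 ⊕ 0x24 = 0xA4.
P[4]: S = E(K, 0x24) = 0xC7; 0xD1 ⊕ 0xC7 = 0x16.
Blocks that differ from the original plaintext: P[2].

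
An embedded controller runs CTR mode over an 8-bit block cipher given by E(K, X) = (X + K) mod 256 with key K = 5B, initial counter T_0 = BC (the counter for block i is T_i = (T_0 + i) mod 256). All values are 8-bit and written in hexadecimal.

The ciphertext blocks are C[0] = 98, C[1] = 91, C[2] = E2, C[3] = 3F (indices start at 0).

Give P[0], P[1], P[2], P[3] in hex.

CTR decryption: S_i = E(K, T_i) where T_i is the counter for block i; P_i = C_i ⊕ S_i.
P[0]: T = BC, S = E(K, T) = 17; 98 ⊕ 17 = 8F.
P[1]: T = BD, S = E(K, T) = 18; 91 ⊕ 18 = 89.
P[2]: T = BE, S = E(K, T) = 19; E2 ⊕ 19 = FB.
P[3]: T = BF, S = E(K, T) = 1A; 3F ⊕ 1A = 25.

P[0] = 8F, P[1] = 89, P[2] = FB, P[3] = 25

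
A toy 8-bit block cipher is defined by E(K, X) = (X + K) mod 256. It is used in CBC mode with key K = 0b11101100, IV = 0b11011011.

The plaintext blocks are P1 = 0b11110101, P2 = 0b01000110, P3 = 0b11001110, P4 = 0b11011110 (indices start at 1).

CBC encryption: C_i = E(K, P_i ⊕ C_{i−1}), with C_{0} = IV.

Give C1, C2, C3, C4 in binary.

C1: P1 ⊕ 0b11011011 = 0b00101110; E(K, 0b00101110) = 0b00011010.
C2: P2 ⊕ 0b00011010 = 0b01011100; E(K, 0b01011100) = 0b01001000.
C3: P3 ⊕ 0b01001000 = 0b10000110; E(K, 0b10000110) = 0b01110010.
C4: P4 ⊕ 0b01110010 = 0b10101100; E(K, 0b10101100) = 0b10011000.

C1 = 0b00011010, C2 = 0b01001000, C3 = 0b01110010, C4 = 0b10011000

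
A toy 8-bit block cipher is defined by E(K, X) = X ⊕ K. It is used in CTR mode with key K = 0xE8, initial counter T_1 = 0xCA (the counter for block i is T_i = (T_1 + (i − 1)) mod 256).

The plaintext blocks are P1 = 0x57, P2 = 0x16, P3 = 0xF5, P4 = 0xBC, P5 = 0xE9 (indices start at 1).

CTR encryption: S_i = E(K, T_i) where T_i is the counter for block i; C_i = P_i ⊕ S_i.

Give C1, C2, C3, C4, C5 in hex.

C1: T = 0xCA, S = E(K, T) = 0x22; 0x57 ⊕ 0x22 = 0x75.
C2: T = 0xCB, S = E(K, T) = 0x23; 0x16 ⊕ 0x23 = 0x35.
C3: T = 0xCC, S = E(K, T) = 0x24; 0xF5 ⊕ 0x24 = 0xD1.
C4: T = 0xCD, S = E(K, T) = 0x25; 0xBC ⊕ 0x25 = 0x99.
C5: T = 0xCE, S = E(K, T) = 0x26; 0xE9 ⊕ 0x26 = 0xCF.

C1 = 0x75, C2 = 0x35, C3 = 0xD1, C4 = 0x99, C5 = 0xCF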